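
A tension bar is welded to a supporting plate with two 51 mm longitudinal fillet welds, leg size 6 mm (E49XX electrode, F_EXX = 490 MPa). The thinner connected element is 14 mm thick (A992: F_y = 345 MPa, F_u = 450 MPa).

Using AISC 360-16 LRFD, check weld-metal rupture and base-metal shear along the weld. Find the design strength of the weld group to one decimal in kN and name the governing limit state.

95.4 kN (weld metal governs)

Weld metal: throat = 0.707×6 = 4.242 mm, L = 2×51 = 102 mm. φR_n = 0.75 × 0.6 × 490 × 4.242 × 102 = 95.4 kN.
Base metal shear (14 mm plate): yield φR_n = 1.0×0.6×345×14×102 = 295.6 kN; rupture φR_n = 0.75×0.6×450×14×102 = 289.2 kN; take 289.2 kN (rupture).
Governing: min(95.4, 289.2) = 95.4 kN → weld metal.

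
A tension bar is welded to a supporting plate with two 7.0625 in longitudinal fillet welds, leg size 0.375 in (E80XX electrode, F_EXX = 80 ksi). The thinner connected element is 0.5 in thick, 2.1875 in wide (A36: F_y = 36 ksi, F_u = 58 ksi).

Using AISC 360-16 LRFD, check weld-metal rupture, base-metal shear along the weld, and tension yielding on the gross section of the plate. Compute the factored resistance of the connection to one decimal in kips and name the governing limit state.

35.4 kips (gross-section yield governs)

Weld metal: throat = 0.707×0.375 = 0.26513 in, L = 2×7.0625 = 14.125 in. φR_n = 0.75 × 0.6 × 80 × 0.26513 × 14.125 = 134.8 kips.
Base metal shear (0.5 in plate): yield φR_n = 1.0×0.6×36×0.5×14.125 = 152.6 kips; rupture φR_n = 0.75×0.6×58×0.5×14.125 = 184.3 kips; take 152.6 kips (yield).
Tension yield (gross): A_g = 2.1875×0.5 = 1.0938 in². φR_n = 0.90 × 36 × 1.0938 = 35.4 kips.
Governing: min(134.8, 152.6, 35.4) = 35.4 kips → gross-section yield.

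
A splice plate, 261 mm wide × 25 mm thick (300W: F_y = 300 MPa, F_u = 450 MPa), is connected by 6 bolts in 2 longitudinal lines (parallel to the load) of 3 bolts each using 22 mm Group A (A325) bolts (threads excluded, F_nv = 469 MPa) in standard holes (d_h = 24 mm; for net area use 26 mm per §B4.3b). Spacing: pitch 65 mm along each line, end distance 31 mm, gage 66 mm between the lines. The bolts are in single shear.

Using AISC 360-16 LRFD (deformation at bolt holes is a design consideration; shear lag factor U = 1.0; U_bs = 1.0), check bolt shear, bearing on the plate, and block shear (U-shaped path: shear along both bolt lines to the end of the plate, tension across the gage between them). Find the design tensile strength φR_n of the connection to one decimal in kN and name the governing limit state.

Bolt shear: A_b = π(22)²/4 = 380.13 mm². φR_n = 0.75 × 469 × 380.13 × 6 × 1 = 802.3 kN.
Bearing (25 mm plate, F_u = 450 MPa): end bolts L_c = 31 − 24/2 = 19, R_n = min(1.2×19×25×450, 2.4×22×25×450) = 256.5 kN/bolt; interior L_c = 65 − 24 = 41, R_n = 553.5 kN/bolt. φR_n = 0.75 × (2×256.5 + 4×553.5) = 2045.3 kN.
Block shear: shear path 2×[31+2×65] = 2×161 mm, A_gv = 8050, A_nv = 2×(161 − 2.5×26)×25 = 4800 mm²; tension across gage: (66 − 1×26)×25 = 1000 mm². R_n = min(0.6×450×4800, 0.6×300×8050) + 1.0×450×1000 = min(1296, 1449) + 450 = 1746 kN. φR_n = 0.75 × 1746 = 1309.5 kN.
Governing: min(802.3, 2045.3, 1309.5) = 802.3 kN → bolt shear.

802.3 kN (bolt shear governs)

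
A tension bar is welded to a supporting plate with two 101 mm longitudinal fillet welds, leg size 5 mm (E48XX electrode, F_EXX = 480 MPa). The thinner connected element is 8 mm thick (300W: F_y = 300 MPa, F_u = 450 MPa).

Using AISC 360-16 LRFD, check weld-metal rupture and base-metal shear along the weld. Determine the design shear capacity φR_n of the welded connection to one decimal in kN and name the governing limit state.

154.2 kN (weld metal governs)

Weld metal: throat = 0.707×5 = 3.535 mm, L = 2×101 = 202 mm. φR_n = 0.75 × 0.6 × 480 × 3.535 × 202 = 154.2 kN.
Base metal shear (8 mm plate): yield φR_n = 1.0×0.6×300×8×202 = 290.9 kN; rupture φR_n = 0.75×0.6×450×8×202 = 327.2 kN; take 290.9 kN (yield).
Governing: min(154.2, 290.9) = 154.2 kN → weld metal.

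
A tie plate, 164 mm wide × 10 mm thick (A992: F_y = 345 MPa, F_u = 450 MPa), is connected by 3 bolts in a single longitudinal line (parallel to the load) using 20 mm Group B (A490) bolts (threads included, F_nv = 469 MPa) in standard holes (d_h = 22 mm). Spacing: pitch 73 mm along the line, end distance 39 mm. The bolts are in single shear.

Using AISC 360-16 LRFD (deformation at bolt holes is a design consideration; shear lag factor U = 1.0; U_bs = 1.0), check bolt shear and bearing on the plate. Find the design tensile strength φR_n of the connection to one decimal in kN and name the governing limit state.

331.5 kN (bolt shear governs)

Bolt shear: A_b = π(20)²/4 = 314.16 mm². φR_n = 0.75 × 469 × 314.16 × 3 × 1 = 331.5 kN.
Bearing (10 mm plate, F_u = 450 MPa): end bolts L_c = 39 − 22/2 = 28, R_n = min(1.2×28×10×450, 2.4×20×10×450) = 151.2 kN/bolt; interior L_c = 73 − 22 = 51, R_n = 216 kN/bolt. φR_n = 0.75 × (1×151.2 + 2×216) = 437.4 kN.
Governing: min(331.5, 437.4) = 331.5 kN → bolt shear.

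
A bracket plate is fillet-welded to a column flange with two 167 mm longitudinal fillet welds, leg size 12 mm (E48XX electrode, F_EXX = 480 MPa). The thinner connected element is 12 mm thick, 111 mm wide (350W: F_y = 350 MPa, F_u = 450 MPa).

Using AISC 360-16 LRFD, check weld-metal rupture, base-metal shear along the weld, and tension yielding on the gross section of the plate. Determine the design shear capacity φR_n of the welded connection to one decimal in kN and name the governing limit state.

Weld metal: throat = 0.707×12 = 8.484 mm, L = 2×167 = 334 mm. φR_n = 0.75 × 0.6 × 480 × 8.484 × 334 = 612.1 kN.
Base metal shear (12 mm plate): yield φR_n = 1.0×0.6×350×12×334 = 841.7 kN; rupture φR_n = 0.75×0.6×450×12×334 = 811.6 kN; take 811.6 kN (rupture).
Tension yield (gross): A_g = 111×12 = 1332 mm². φR_n = 0.90 × 350 × 1332 = 419.6 kN.
Governing: min(612.1, 811.6, 419.6) = 419.6 kN → gross-section yield.

419.6 kN (gross-section yield governs)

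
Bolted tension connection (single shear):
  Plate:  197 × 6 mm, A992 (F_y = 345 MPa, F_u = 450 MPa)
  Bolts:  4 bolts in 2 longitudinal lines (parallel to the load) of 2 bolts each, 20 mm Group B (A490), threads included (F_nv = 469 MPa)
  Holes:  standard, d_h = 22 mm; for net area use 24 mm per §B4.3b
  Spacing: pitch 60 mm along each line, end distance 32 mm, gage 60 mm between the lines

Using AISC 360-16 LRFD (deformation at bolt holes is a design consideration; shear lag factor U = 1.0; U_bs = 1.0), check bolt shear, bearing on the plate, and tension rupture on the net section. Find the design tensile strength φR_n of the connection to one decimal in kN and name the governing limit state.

286.7 kN (bearing governs)

Bolt shear: A_b = π(20)²/4 = 314.16 mm². φR_n = 0.75 × 469 × 314.16 × 4 × 1 = 442.0 kN.
Bearing (6 mm plate, F_u = 450 MPa): end bolts L_c = 32 − 22/2 = 21, R_n = min(1.2×21×6×450, 2.4×20×6×450) = 68.04 kN/bolt; interior L_c = 60 − 22 = 38, R_n = 123.12 kN/bolt. φR_n = 0.75 × (2×68.04 + 2×123.12) = 286.7 kN.
Tension rupture (net): A_n = (197 − 2×24)×6 = 894 mm² (U = 1.0, A_e = A_n). φR_n = 0.75 × 450 × 894 = 301.7 kN.
Governing: min(442.0, 286.7, 301.7) = 286.7 kN → bearing.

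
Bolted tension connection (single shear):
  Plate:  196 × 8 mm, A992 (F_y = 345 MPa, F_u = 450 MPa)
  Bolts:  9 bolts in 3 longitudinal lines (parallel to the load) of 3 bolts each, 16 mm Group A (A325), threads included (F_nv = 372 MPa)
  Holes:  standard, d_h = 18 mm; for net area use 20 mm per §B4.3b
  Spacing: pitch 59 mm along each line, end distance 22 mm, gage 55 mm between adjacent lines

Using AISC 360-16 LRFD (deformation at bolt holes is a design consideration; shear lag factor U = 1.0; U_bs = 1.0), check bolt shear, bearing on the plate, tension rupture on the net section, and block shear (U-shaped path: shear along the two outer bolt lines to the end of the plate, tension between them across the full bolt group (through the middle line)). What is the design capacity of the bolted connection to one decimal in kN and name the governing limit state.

Bolt shear: A_b = π(16)²/4 = 201.06 mm². φR_n = 0.75 × 372 × 201.06 × 9 × 1 = 504.9 kN.
Bearing (8 mm plate, F_u = 450 MPa): end bolts L_c = 22 − 18/2 = 13, R_n = min(1.2×13×8×450, 2.4×16×8×450) = 56.16 kN/bolt; interior L_c = 59 − 18 = 41, R_n = 138.24 kN/bolt. φR_n = 0.75 × (3×56.16 + 6×138.24) = 748.4 kN.
Tension rupture (net): A_n = (196 − 3×20)×8 = 1088 mm² (U = 1.0, A_e = A_n). φR_n = 0.75 × 450 × 1088 = 367.2 kN.
Block shear: shear path 2×[22+2×59] = 2×140 mm, A_gv = 2240, A_nv = 2×(140 − 2.5×20)×8 = 1440 mm²; tension across gage: (110 − 2×20)×8 = 560 mm². R_n = min(0.6×450×1440, 0.6×345×2240) + 1.0×450×560 = min(388.8, 463.68) + 252 = 640.8 kN. φR_n = 0.75 × 640.8 = 480.6 kN.
Governing: min(504.9, 748.4, 367.2, 480.6) = 367.2 kN → net-section rupture.

367.2 kN (net-section rupture governs)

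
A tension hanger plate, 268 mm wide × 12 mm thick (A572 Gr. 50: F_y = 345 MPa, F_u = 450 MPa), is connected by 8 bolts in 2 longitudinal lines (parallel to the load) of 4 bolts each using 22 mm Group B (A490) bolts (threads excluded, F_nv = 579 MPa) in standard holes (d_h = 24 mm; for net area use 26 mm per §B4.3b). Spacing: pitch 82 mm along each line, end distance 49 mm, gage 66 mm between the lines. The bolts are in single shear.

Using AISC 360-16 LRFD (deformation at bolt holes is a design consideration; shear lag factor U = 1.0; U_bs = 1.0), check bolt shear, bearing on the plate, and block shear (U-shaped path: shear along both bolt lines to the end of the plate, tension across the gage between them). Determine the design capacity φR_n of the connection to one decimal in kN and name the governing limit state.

1153.4 kN (block shear governs)

Bolt shear: A_b = π(22)²/4 = 380.13 mm². φR_n = 0.75 × 579 × 380.13 × 8 × 1 = 1320.6 kN.
Bearing (12 mm plate, F_u = 450 MPa): end bolts L_c = 49 − 24/2 = 37, R_n = min(1.2×37×12×450, 2.4×22×12×450) = 239.76 kN/bolt; interior L_c = 82 − 24 = 58, R_n = 285.12 kN/bolt. φR_n = 0.75 × (2×239.76 + 6×285.12) = 1642.7 kN.
Block shear: shear path 2×[49+3×82] = 2×295 mm, A_gv = 7080, A_nv = 2×(295 − 3.5×26)×12 = 4896 mm²; tension across gage: (66 − 1×26)×12 = 480 mm². R_n = min(0.6×450×4896, 0.6×345×7080) + 1.0×450×480 = min(1321.9, 1465.6) + 216 = 1537.9 kN. φR_n = 0.75 × 1537.9 = 1153.4 kN.
Governing: min(1320.6, 1642.7, 1153.4) = 1153.4 kN → block shear.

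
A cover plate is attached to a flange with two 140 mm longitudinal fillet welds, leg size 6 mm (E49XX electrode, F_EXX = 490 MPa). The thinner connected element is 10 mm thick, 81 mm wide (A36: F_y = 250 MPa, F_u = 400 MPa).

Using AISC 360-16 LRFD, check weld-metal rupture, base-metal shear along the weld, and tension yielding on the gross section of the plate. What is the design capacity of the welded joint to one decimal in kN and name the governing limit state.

Weld metal: throat = 0.707×6 = 4.242 mm, L = 2×140 = 280 mm. φR_n = 0.75 × 0.6 × 490 × 4.242 × 280 = 261.9 kN.
Base metal shear (10 mm plate): yield φR_n = 1.0×0.6×250×10×280 = 420.0 kN; rupture φR_n = 0.75×0.6×400×10×280 = 504.0 kN; take 420.0 kN (yield).
Tension yield (gross): A_g = 81×10 = 810 mm². φR_n = 0.90 × 250 × 810 = 182.3 kN.
Governing: min(261.9, 420.0, 182.3) = 182.3 kN → gross-section yield.

182.3 kN (gross-section yield governs)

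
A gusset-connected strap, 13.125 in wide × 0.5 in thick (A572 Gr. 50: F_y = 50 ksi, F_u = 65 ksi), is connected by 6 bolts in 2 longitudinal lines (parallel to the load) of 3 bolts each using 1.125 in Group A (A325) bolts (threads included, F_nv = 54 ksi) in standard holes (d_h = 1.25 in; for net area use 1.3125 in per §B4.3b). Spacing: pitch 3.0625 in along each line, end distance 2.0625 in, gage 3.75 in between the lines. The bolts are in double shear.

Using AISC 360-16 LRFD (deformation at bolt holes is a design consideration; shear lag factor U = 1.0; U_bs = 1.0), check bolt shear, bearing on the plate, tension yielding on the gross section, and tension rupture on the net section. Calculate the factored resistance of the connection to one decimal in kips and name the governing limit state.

255.9 kips (net-section rupture governs)

Bolt shear: A_b = π(1.125)²/4 = 0.99402 in². φR_n = 0.75 × 54 × 0.99402 × 6 × 2 = 483.1 kips.
Bearing (0.5 in plate, F_u = 65 ksi): end bolts L_c = 2.0625 − 1.25/2 = 1.4375, R_n = min(1.2×1.4375×0.5×65, 2.4×1.125×0.5×65) = 56.063 kips/bolt; interior L_c = 3.0625 − 1.25 = 1.8125, R_n = 70.688 kips/bolt. φR_n = 0.75 × (2×56.063 + 4×70.688) = 296.2 kips.
Tension yield (gross): A_g = 13.125×0.5 = 6.5625 in². φR_n = 0.90 × 50 × 6.5625 = 295.3 kips.
Tension rupture (net): A_n = (13.125 − 2×1.3125)×0.5 = 5.25 in² (U = 1.0, A_e = A_n). φR_n = 0.75 × 65 × 5.25 = 255.9 kips.
Governing: min(483.1, 296.2, 295.3, 255.9) = 255.9 kips → net-section rupture.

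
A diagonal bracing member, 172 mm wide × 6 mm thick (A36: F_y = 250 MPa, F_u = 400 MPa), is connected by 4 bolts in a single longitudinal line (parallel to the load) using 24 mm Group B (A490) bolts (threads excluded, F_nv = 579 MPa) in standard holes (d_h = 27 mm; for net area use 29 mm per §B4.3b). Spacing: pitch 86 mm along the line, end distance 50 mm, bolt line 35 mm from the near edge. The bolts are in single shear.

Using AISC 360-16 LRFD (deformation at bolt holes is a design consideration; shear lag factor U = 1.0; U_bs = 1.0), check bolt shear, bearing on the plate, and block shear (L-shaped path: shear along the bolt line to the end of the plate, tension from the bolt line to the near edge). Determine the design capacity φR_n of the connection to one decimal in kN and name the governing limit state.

244.8 kN (block shear governs)

Bolt shear: A_b = π(24)²/4 = 452.39 mm². φR_n = 0.75 × 579 × 452.39 × 4 × 1 = 785.8 kN.
Bearing (6 mm plate, F_u = 400 MPa): end bolts L_c = 50 − 27/2 = 36.5, R_n = min(1.2×36.5×6×400, 2.4×24×6×400) = 105.12 kN/bolt; interior L_c = 86 − 27 = 59, R_n = 138.24 kN/bolt. φR_n = 0.75 × (1×105.12 + 3×138.24) = 389.9 kN.
Block shear: shear path 1×[50+3×86] = 1×308 mm, A_gv = 1848, A_nv = 1×(308 − 3.5×29)×6 = 1239 mm²; tension to near edge: (35 − 0.5×29)×6 = 123 mm². R_n = min(0.6×400×1239, 0.6×250×1848) + 1.0×400×123 = min(297.36, 277.2) + 49.2 = 326.4 kN. φR_n = 0.75 × 326.4 = 244.8 kN.
Governing: min(785.8, 389.9, 244.8) = 244.8 kN → block shear.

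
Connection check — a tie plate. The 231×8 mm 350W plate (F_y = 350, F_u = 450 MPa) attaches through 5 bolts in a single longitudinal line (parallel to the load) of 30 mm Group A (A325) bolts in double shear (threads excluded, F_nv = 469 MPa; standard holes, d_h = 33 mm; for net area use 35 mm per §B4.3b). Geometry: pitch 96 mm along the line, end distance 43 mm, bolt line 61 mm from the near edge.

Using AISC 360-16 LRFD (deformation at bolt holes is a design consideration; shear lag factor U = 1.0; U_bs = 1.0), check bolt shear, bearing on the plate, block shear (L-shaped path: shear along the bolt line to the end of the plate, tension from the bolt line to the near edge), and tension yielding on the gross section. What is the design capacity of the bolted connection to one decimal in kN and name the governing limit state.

Bolt shear: A_b = π(30)²/4 = 706.86 mm². φR_n = 0.75 × 469 × 706.86 × 5 × 2 = 2486.4 kN.
Bearing (8 mm plate, F_u = 450 MPa): end bolts L_c = 43 − 33/2 = 26.5, R_n = min(1.2×26.5×8×450, 2.4×30×8×450) = 114.48 kN/bolt; interior L_c = 96 − 33 = 63, R_n = 259.2 kN/bolt. φR_n = 0.75 × (1×114.48 + 4×259.2) = 863.5 kN.
Block shear: shear path 1×[43+4×96] = 1×427 mm, A_gv = 3416, A_nv = 1×(427 − 4.5×35)×8 = 2156 mm²; tension to near edge: (61 − 0.5×35)×8 = 348 mm². R_n = min(0.6×450×2156, 0.6×350×3416) + 1.0×450×348 = min(582.12, 717.36) + 156.6 = 738.72 kN. φR_n = 0.75 × 738.72 = 554.0 kN.
Tension yield (gross): A_g = 231×8 = 1848 mm². φR_n = 0.90 × 350 × 1848 = 582.1 kN.
Governing: min(2486.4, 863.5, 554.0, 582.1) = 554.0 kN → block shear.

554.0 kN (block shear governs)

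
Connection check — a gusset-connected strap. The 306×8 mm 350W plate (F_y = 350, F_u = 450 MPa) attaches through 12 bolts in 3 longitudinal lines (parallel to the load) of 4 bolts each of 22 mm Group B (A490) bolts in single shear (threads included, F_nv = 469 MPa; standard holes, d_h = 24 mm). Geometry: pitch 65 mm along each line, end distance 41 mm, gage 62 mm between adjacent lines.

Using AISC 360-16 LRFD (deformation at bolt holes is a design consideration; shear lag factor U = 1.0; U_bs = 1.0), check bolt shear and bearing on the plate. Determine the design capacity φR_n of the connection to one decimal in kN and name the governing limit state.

Bolt shear: A_b = π(22)²/4 = 380.13 mm². φR_n = 0.75 × 469 × 380.13 × 12 × 1 = 1604.5 kN.
Bearing (8 mm plate, F_u = 450 MPa): end bolts L_c = 41 − 24/2 = 29, R_n = min(1.2×29×8×450, 2.4×22×8×450) = 125.28 kN/bolt; interior L_c = 65 − 24 = 41, R_n = 177.12 kN/bolt. φR_n = 0.75 × (3×125.28 + 9×177.12) = 1477.4 kN.
Governing: min(1604.5, 1477.4) = 1477.4 kN → bearing.

1477.4 kN (bearing governs)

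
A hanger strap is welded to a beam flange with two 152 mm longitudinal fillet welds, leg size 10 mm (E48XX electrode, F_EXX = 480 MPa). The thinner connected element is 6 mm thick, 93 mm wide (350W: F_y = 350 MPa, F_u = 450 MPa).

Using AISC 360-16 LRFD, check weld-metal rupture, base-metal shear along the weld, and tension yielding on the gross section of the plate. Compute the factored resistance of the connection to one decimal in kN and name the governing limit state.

Weld metal: throat = 0.707×10 = 7.07 mm, L = 2×152 = 304 mm. φR_n = 0.75 × 0.6 × 480 × 7.07 × 304 = 464.2 kN.
Base metal shear (6 mm plate): yield φR_n = 1.0×0.6×350×6×304 = 383.0 kN; rupture φR_n = 0.75×0.6×450×6×304 = 369.4 kN; take 369.4 kN (rupture).
Tension yield (gross): A_g = 93×6 = 558 mm². φR_n = 0.90 × 350 × 558 = 175.8 kN.
Governing: min(464.2, 369.4, 175.8) = 175.8 kN → gross-section yield.

175.8 kN (gross-section yield governs)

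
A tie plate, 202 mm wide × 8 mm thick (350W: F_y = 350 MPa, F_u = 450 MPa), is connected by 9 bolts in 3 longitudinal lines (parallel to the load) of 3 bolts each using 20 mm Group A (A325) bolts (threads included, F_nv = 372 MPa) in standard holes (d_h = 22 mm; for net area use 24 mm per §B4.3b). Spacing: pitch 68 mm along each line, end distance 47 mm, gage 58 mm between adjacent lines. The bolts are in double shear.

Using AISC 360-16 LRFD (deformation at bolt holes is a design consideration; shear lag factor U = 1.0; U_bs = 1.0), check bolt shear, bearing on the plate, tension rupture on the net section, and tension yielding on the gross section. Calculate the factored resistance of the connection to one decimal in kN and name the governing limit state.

351.0 kN (net-section rupture governs)

Bolt shear: A_b = π(20)²/4 = 314.16 mm². φR_n = 0.75 × 372 × 314.16 × 9 × 2 = 1577.7 kN.
Bearing (8 mm plate, F_u = 450 MPa): end bolts L_c = 47 − 22/2 = 36, R_n = min(1.2×36×8×450, 2.4×20×8×450) = 155.52 kN/bolt; interior L_c = 68 − 22 = 46, R_n = 172.8 kN/bolt. φR_n = 0.75 × (3×155.52 + 6×172.8) = 1127.5 kN.
Tension rupture (net): A_n = (202 − 3×24)×8 = 1040 mm² (U = 1.0, A_e = A_n). φR_n = 0.75 × 450 × 1040 = 351.0 kN.
Tension yield (gross): A_g = 202×8 = 1616 mm². φR_n = 0.90 × 350 × 1616 = 509.0 kN.
Governing: min(1577.7, 1127.5, 351.0, 509.0) = 351.0 kN → net-section rupture.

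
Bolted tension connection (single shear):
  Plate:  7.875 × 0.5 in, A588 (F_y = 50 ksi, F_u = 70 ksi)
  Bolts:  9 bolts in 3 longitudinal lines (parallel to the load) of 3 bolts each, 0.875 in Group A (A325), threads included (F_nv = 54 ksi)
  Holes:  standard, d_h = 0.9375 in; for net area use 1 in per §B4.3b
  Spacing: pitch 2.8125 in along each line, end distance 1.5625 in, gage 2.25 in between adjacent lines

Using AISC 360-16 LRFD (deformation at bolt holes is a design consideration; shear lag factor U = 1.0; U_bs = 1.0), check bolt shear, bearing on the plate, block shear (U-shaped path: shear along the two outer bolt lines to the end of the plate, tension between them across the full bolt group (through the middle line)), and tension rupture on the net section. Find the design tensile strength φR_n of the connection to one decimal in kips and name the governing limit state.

128.0 kips (net-section rupture governs)

Bolt shear: A_b = π(0.875)²/4 = 0.60132 in². φR_n = 0.75 × 54 × 0.60132 × 9 × 1 = 219.2 kips.
Bearing (0.5 in plate, F_u = 70 ksi): end bolts L_c = 1.5625 − 0.9375/2 = 1.09375, R_n = min(1.2×1.09375×0.5×70, 2.4×0.875×0.5×70) = 45.938 kips/bolt; interior L_c = 2.8125 − 0.9375 = 1.875, R_n = 73.5 kips/bolt. φR_n = 0.75 × (3×45.938 + 6×73.5) = 434.1 kips.
Block shear: shear path 2×[1.5625+2×2.8125] = 2×7.1875 in, A_gv = 7.1875, A_nv = 2×(7.1875 − 2.5×1)×0.5 = 4.6875 in²; tension across gage: (4.5 − 2×1)×0.5 = 1.25 in². R_n = min(0.6×70×4.6875, 0.6×50×7.1875) + 1.0×70×1.25 = min(196.88, 215.63) + 87.5 = 284.38 kips. φR_n = 0.75 × 284.38 = 213.3 kips.
Tension rupture (net): A_n = (7.875 − 3×1)×0.5 = 2.4375 in² (U = 1.0, A_e = A_n). φR_n = 0.75 × 70 × 2.4375 = 128.0 kips.
Governing: min(219.2, 434.1, 213.3, 128.0) = 128.0 kips → net-section rupture.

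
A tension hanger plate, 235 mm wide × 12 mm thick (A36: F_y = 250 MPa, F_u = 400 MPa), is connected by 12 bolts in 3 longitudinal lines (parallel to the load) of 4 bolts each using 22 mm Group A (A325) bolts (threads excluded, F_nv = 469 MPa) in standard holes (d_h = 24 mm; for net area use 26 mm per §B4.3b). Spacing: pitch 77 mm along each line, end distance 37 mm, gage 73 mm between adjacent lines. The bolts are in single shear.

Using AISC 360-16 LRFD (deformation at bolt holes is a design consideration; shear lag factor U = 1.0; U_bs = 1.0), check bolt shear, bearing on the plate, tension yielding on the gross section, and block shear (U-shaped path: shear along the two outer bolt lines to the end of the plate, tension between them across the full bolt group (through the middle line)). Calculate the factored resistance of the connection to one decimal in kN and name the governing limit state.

634.5 kN (gross-section yield governs)

Bolt shear: A_b = π(22)²/4 = 380.13 mm². φR_n = 0.75 × 469 × 380.13 × 12 × 1 = 1604.5 kN.
Bearing (12 mm plate, F_u = 400 MPa): end bolts L_c = 37 − 24/2 = 25, R_n = min(1.2×25×12×400, 2.4×22×12×400) = 144 kN/bolt; interior L_c = 77 − 24 = 53, R_n = 253.44 kN/bolt. φR_n = 0.75 × (3×144 + 9×253.44) = 2034.7 kN.
Tension yield (gross): A_g = 235×12 = 2820 mm². φR_n = 0.90 × 250 × 2820 = 634.5 kN.
Block shear: shear path 2×[37+3×77] = 2×268 mm, A_gv = 6432, A_nv = 2×(268 − 3.5×26)×12 = 4248 mm²; tension across gage: (146 − 2×26)×12 = 1128 mm². R_n = min(0.6×400×4248, 0.6×250×6432) + 1.0×400×1128 = min(1019.5, 964.8) + 451.2 = 1416 kN. φR_n = 0.75 × 1416 = 1062.0 kN.
Governing: min(1604.5, 2034.7, 634.5, 1062.0) = 634.5 kN → gross-section yield.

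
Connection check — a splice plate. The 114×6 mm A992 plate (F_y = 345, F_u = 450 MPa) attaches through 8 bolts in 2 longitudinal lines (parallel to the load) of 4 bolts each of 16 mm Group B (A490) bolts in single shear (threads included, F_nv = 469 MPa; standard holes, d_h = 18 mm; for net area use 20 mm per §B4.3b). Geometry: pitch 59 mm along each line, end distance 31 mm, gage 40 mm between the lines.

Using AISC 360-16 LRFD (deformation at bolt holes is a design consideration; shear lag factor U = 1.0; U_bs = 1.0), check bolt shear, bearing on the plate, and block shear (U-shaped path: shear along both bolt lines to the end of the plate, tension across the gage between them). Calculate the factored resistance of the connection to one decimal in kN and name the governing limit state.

375.8 kN (block shear governs)

Bolt shear: A_b = π(16)²/4 = 201.06 mm². φR_n = 0.75 × 469 × 201.06 × 8 × 1 = 565.8 kN.
Bearing (6 mm plate, F_u = 450 MPa): end bolts L_c = 31 − 18/2 = 22, R_n = min(1.2×22×6×450, 2.4×16×6×450) = 71.28 kN/bolt; interior L_c = 59 − 18 = 41, R_n = 103.68 kN/bolt. φR_n = 0.75 × (2×71.28 + 6×103.68) = 573.5 kN.
Block shear: shear path 2×[31+3×59] = 2×208 mm, A_gv = 2496, A_nv = 2×(208 − 3.5×20)×6 = 1656 mm²; tension across gage: (40 − 1×20)×6 = 120 mm². R_n = min(0.6×450×1656, 0.6×345×2496) + 1.0×450×120 = min(447.12, 516.67) + 54 = 501.12 kN. φR_n = 0.75 × 501.12 = 375.8 kN.
Governing: min(565.8, 573.5, 375.8) = 375.8 kN → block shear.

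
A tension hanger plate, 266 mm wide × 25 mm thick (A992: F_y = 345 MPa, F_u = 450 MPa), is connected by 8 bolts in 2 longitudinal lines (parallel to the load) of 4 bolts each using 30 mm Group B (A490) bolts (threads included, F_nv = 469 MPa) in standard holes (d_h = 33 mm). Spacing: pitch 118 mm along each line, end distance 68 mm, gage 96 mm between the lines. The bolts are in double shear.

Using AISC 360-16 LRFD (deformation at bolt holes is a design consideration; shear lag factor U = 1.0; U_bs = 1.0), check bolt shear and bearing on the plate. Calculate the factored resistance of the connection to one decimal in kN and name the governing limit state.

Bolt shear: A_b = π(30)²/4 = 706.86 mm². φR_n = 0.75 × 469 × 706.86 × 8 × 2 = 3978.2 kN.
Bearing (25 mm plate, F_u = 450 MPa): end bolts L_c = 68 − 33/2 = 51.5, R_n = min(1.2×51.5×25×450, 2.4×30×25×450) = 695.25 kN/bolt; interior L_c = 118 − 33 = 85, R_n = 810 kN/bolt. φR_n = 0.75 × (2×695.25 + 6×810) = 4687.9 kN.
Governing: min(3978.2, 4687.9) = 3978.2 kN → bolt shear.

3978.2 kN (bolt shear governs)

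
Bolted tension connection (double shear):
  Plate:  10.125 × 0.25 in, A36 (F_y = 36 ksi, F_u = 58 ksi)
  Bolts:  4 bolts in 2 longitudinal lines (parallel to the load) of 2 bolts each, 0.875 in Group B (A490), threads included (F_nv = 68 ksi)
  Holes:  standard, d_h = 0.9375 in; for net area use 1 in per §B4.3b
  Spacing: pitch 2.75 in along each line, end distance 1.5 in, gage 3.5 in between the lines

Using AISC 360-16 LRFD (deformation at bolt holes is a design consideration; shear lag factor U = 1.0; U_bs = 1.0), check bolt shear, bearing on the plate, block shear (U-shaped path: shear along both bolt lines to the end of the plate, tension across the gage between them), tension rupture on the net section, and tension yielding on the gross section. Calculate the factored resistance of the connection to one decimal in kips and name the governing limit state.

61.6 kips (block shear governs)

Bolt shear: A_b = π(0.875)²/4 = 0.60132 in². φR_n = 0.75 × 68 × 0.60132 × 4 × 2 = 245.3 kips.
Bearing (0.25 in plate, F_u = 58 ksi): end bolts L_c = 1.5 − 0.9375/2 = 1.03125, R_n = min(1.2×1.03125×0.25×58, 2.4×0.875×0.25×58) = 17.944 kips/bolt; interior L_c = 2.75 − 0.9375 = 1.8125, R_n = 30.45 kips/bolt. φR_n = 0.75 × (2×17.944 + 2×30.45) = 72.6 kips.
Block shear: shear path 2×[1.5+1×2.75] = 2×4.25 in, A_gv = 2.125, A_nv = 2×(4.25 − 1.5×1)×0.25 = 1.375 in²; tension across gage: (3.5 − 1×1)×0.25 = 0.625 in². R_n = min(0.6×58×1.375, 0.6×36×2.125) + 1.0×58×0.625 = min(47.85, 45.9) + 36.25 = 82.15 kips. φR_n = 0.75 × 82.15 = 61.6 kips.
Tension rupture (net): A_n = (10.125 − 2×1)×0.25 = 2.0313 in² (U = 1.0, A_e = A_n). φR_n = 0.75 × 58 × 2.0313 = 88.4 kips.
Tension yield (gross): A_g = 10.125×0.25 = 2.5313 in². φR_n = 0.90 × 36 × 2.5313 = 82.0 kips.
Governing: min(245.3, 72.6, 61.6, 88.4, 82.0) = 61.6 kips → block shear.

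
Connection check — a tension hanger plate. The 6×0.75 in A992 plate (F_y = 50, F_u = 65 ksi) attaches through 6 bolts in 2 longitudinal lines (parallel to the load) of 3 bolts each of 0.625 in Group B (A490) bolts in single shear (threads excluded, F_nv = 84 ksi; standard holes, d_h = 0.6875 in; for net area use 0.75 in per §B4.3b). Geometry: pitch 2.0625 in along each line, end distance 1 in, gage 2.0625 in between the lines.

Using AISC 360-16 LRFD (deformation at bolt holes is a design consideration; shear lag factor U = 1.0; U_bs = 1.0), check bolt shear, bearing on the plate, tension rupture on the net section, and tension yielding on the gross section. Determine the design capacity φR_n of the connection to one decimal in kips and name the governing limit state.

116.0 kips (bolt shear governs)

Bolt shear: A_b = π(0.625)²/4 = 0.3068 in². φR_n = 0.75 × 84 × 0.3068 × 6 × 1 = 116.0 kips.
Bearing (0.75 in plate, F_u = 65 ksi): end bolts L_c = 1 − 0.6875/2 = 0.65625, R_n = min(1.2×0.65625×0.75×65, 2.4×0.625×0.75×65) = 38.391 kips/bolt; interior L_c = 2.0625 − 0.6875 = 1.375, R_n = 73.125 kips/bolt. φR_n = 0.75 × (2×38.391 + 4×73.125) = 277.0 kips.
Tension rupture (net): A_n = (6 − 2×0.75)×0.75 = 3.375 in² (U = 1.0, A_e = A_n). φR_n = 0.75 × 65 × 3.375 = 164.5 kips.
Tension yield (gross): A_g = 6×0.75 = 4.5 in². φR_n = 0.90 × 50 × 4.5 = 202.5 kips.
Governing: min(116.0, 277.0, 164.5, 202.5) = 116.0 kips → bolt shear.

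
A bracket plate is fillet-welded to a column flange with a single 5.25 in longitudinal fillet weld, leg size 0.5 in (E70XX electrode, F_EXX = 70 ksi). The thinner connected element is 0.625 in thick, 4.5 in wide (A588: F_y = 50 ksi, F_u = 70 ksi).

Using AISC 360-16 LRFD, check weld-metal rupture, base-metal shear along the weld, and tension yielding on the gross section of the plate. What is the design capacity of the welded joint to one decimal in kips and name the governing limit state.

Weld metal: throat = 0.707×0.5 = 0.3535 in, L = 5.25 in. φR_n = 0.75 × 0.6 × 70 × 0.3535 × 5.25 = 58.5 kips.
Base metal shear (0.625 in plate): yield φR_n = 1.0×0.6×50×0.625×5.25 = 98.4 kips; rupture φR_n = 0.75×0.6×70×0.625×5.25 = 103.4 kips; take 98.4 kips (yield).
Tension yield (gross): A_g = 4.5×0.625 = 2.8125 in². φR_n = 0.90 × 50 × 2.8125 = 126.6 kips.
Governing: min(58.5, 98.4, 126.6) = 58.5 kips → weld metal.

58.5 kips (weld metal governs)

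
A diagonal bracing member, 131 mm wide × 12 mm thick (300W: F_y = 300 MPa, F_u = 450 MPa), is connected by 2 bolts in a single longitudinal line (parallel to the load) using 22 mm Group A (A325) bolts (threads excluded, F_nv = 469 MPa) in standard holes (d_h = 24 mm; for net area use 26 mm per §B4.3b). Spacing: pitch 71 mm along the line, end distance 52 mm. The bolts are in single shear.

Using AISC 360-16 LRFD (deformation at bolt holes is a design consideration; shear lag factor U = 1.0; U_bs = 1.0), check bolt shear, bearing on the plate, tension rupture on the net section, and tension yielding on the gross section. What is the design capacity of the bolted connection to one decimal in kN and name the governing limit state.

267.4 kN (bolt shear governs)

Bolt shear: A_b = π(22)²/4 = 380.13 mm². φR_n = 0.75 × 469 × 380.13 × 2 × 1 = 267.4 kN.
Bearing (12 mm plate, F_u = 450 MPa): end bolts L_c = 52 − 24/2 = 40, R_n = min(1.2×40×12×450, 2.4×22×12×450) = 259.2 kN/bolt; interior L_c = 71 − 24 = 47, R_n = 285.12 kN/bolt. φR_n = 0.75 × (1×259.2 + 1×285.12) = 408.2 kN.
Tension rupture (net): A_n = (131 − 1×26)×12 = 1260 mm² (U = 1.0, A_e = A_n). φR_n = 0.75 × 450 × 1260 = 425.3 kN.
Tension yield (gross): A_g = 131×12 = 1572 mm². φR_n = 0.90 × 300 × 1572 = 424.4 kN.
Governing: min(267.4, 408.2, 425.3, 424.4) = 267.4 kN → bolt shear.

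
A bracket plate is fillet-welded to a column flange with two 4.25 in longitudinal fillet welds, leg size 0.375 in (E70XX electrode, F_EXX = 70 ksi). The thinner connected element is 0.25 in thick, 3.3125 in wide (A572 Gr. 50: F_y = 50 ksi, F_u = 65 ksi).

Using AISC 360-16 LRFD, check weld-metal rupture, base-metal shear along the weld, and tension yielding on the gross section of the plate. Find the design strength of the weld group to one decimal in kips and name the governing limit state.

37.3 kips (gross-section yield governs)

Weld metal: throat = 0.707×0.375 = 0.26513 in, L = 2×4.25 = 8.5 in. φR_n = 0.75 × 0.6 × 70 × 0.26513 × 8.5 = 71.0 kips.
Base metal shear (0.25 in plate): yield φR_n = 1.0×0.6×50×0.25×8.5 = 63.8 kips; rupture φR_n = 0.75×0.6×65×0.25×8.5 = 62.2 kips; take 62.2 kips (rupture).
Tension yield (gross): A_g = 3.3125×0.25 = 0.82813 in². φR_n = 0.90 × 50 × 0.82813 = 37.3 kips.
Governing: min(71.0, 62.2, 37.3) = 37.3 kips → gross-section yield.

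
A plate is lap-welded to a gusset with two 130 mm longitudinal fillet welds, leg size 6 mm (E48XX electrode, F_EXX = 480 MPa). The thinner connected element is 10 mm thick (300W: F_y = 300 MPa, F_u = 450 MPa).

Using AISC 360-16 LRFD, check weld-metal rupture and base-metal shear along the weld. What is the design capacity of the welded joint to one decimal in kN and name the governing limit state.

Weld metal: throat = 0.707×6 = 4.242 mm, L = 2×130 = 260 mm. φR_n = 0.75 × 0.6 × 480 × 4.242 × 260 = 238.2 kN.
Base metal shear (10 mm plate): yield φR_n = 1.0×0.6×300×10×260 = 468.0 kN; rupture φR_n = 0.75×0.6×450×10×260 = 526.5 kN; take 468.0 kN (yield).
Governing: min(238.2, 468.0) = 238.2 kN → weld metal.

238.2 kN (weld metal governs)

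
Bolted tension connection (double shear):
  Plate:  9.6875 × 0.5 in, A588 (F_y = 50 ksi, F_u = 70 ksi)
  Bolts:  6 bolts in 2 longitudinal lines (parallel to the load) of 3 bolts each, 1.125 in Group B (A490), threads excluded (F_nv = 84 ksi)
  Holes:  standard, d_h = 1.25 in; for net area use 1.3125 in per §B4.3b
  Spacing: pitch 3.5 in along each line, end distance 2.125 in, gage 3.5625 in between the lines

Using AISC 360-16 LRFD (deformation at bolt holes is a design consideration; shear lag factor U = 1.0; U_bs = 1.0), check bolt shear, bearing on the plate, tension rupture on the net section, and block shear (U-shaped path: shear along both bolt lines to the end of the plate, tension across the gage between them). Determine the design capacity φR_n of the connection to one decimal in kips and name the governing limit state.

185.4 kips (net-section rupture governs)

Bolt shear: A_b = π(1.125)²/4 = 0.99402 in². φR_n = 0.75 × 84 × 0.99402 × 6 × 2 = 751.5 kips.
Bearing (0.5 in plate, F_u = 70 ksi): end bolts L_c = 2.125 − 1.25/2 = 1.5, R_n = min(1.2×1.5×0.5×70, 2.4×1.125×0.5×70) = 63 kips/bolt; interior L_c = 3.5 − 1.25 = 2.25, R_n = 94.5 kips/bolt. φR_n = 0.75 × (2×63 + 4×94.5) = 378.0 kips.
Tension rupture (net): A_n = (9.6875 − 2×1.3125)×0.5 = 3.5313 in² (U = 1.0, A_e = A_n). φR_n = 0.75 × 70 × 3.5313 = 185.4 kips.
Block shear: shear path 2×[2.125+2×3.5] = 2×9.125 in, A_gv = 9.125, A_nv = 2×(9.125 − 2.5×1.3125)×0.5 = 5.8438 in²; tension across gage: (3.5625 − 1×1.3125)×0.5 = 1.125 in². R_n = min(0.6×70×5.8438, 0.6×50×9.125) + 1.0×70×1.125 = min(245.44, 273.75) + 78.75 = 324.19 kips. φR_n = 0.75 × 324.19 = 243.1 kips.
Governing: min(751.5, 378.0, 185.4, 243.1) = 185.4 kips → net-section rupture.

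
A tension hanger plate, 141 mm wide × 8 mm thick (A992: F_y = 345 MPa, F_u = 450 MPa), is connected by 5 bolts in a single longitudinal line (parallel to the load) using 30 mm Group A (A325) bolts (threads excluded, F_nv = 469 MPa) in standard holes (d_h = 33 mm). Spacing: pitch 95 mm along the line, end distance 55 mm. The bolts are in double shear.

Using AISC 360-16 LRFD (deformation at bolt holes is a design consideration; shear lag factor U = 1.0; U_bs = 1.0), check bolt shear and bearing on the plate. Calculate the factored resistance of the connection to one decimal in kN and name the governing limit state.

Bolt shear: A_b = π(30)²/4 = 706.86 mm². φR_n = 0.75 × 469 × 706.86 × 5 × 2 = 2486.4 kN.
Bearing (8 mm plate, F_u = 450 MPa): end bolts L_c = 55 − 33/2 = 38.5, R_n = min(1.2×38.5×8×450, 2.4×30×8×450) = 166.32 kN/bolt; interior L_c = 95 − 33 = 62, R_n = 259.2 kN/bolt. φR_n = 0.75 × (1×166.32 + 4×259.2) = 902.3 kN.
Governing: min(2486.4, 902.3) = 902.3 kN → bearing.

902.3 kN (bearing governs)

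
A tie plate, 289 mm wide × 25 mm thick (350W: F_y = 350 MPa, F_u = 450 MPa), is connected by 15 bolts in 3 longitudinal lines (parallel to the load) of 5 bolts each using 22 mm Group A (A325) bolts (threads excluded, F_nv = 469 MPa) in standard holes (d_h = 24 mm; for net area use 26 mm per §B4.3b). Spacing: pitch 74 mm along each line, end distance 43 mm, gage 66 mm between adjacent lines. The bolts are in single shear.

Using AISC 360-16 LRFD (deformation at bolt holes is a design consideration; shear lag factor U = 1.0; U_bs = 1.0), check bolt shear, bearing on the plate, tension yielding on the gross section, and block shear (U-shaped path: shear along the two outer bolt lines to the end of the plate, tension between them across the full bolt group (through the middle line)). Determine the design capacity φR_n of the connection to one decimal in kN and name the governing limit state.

Bolt shear: A_b = π(22)²/4 = 380.13 mm². φR_n = 0.75 × 469 × 380.13 × 15 × 1 = 2005.7 kN.
Bearing (25 mm plate, F_u = 450 MPa): end bolts L_c = 43 − 24/2 = 31, R_n = min(1.2×31×25×450, 2.4×22×25×450) = 418.5 kN/bolt; interior L_c = 74 − 24 = 50, R_n = 594 kN/bolt. φR_n = 0.75 × (3×418.5 + 12×594) = 6287.6 kN.
Tension yield (gross): A_g = 289×25 = 7225 mm². φR_n = 0.90 × 350 × 7225 = 2275.9 kN.
Block shear: shear path 2×[43+4×74] = 2×339 mm, A_gv = 16950, A_nv = 2×(339 − 4.5×26)×25 = 11100 mm²; tension across gage: (132 − 2×26)×25 = 2000 mm². R_n = min(0.6×450×11100, 0.6×350×16950) + 1.0×450×2000 = min(2997, 3559.5) + 900 = 3897 kN. φR_n = 0.75 × 3897 = 2922.8 kN.
Governing: min(2005.7, 6287.6, 2275.9, 2922.8) = 2005.7 kN → bolt shear.

2005.7 kN (bolt shear governs)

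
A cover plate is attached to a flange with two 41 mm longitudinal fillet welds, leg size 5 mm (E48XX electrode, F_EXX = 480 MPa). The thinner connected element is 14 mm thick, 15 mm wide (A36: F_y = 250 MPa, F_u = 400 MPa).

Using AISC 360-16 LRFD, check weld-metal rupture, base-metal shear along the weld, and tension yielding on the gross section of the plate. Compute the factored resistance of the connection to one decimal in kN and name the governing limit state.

47.3 kN (gross-section yield governs)

Weld metal: throat = 0.707×5 = 3.535 mm, L = 2×41 = 82 mm. φR_n = 0.75 × 0.6 × 480 × 3.535 × 82 = 62.6 kN.
Base metal shear (14 mm plate): yield φR_n = 1.0×0.6×250×14×82 = 172.2 kN; rupture φR_n = 0.75×0.6×400×14×82 = 206.6 kN; take 172.2 kN (yield).
Tension yield (gross): A_g = 15×14 = 210 mm². φR_n = 0.90 × 250 × 210 = 47.3 kN.
Governing: min(62.6, 172.2, 47.3) = 47.3 kN → gross-section yield.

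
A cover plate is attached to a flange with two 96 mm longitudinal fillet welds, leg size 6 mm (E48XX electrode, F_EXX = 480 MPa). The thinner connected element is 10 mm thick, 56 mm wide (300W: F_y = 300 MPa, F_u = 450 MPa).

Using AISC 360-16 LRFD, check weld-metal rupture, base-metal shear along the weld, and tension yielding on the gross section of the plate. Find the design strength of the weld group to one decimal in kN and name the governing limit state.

151.2 kN (gross-section yield governs)

Weld metal: throat = 0.707×6 = 4.242 mm, L = 2×96 = 192 mm. φR_n = 0.75 × 0.6 × 480 × 4.242 × 192 = 175.9 kN.
Base metal shear (10 mm plate): yield φR_n = 1.0×0.6×300×10×192 = 345.6 kN; rupture φR_n = 0.75×0.6×450×10×192 = 388.8 kN; take 345.6 kN (yield).
Tension yield (gross): A_g = 56×10 = 560 mm². φR_n = 0.90 × 300 × 560 = 151.2 kN.
Governing: min(175.9, 345.6, 151.2) = 151.2 kN → gross-section yield.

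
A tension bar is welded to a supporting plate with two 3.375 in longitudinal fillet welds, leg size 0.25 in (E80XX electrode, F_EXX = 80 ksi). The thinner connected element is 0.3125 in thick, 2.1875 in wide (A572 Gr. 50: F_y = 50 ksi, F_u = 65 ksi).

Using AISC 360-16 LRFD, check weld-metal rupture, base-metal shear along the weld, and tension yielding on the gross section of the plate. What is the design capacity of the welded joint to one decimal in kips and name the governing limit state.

30.8 kips (gross-section yield governs)

Weld metal: throat = 0.707×0.25 = 0.17675 in, L = 2×3.375 = 6.75 in. φR_n = 0.75 × 0.6 × 80 × 0.17675 × 6.75 = 43.0 kips.
Base metal shear (0.3125 in plate): yield φR_n = 1.0×0.6×50×0.3125×6.75 = 63.3 kips; rupture φR_n = 0.75×0.6×65×0.3125×6.75 = 61.7 kips; take 61.7 kips (rupture).
Tension yield (gross): A_g = 2.1875×0.3125 = 0.68359 in². φR_n = 0.90 × 50 × 0.68359 = 30.8 kips.
Governing: min(43.0, 61.7, 30.8) = 30.8 kips → gross-section yield.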